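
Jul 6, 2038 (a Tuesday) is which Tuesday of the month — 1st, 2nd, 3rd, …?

1st

Day 6 falls in week ⌈6/7⌉ of the month.
Days 1–7 hold the 1st Tuesday, 8–14 the 2nd, 15–21 the 3rd, 22–28 the 4th, 29–31 the 5th.
6 is in the range for the 1st.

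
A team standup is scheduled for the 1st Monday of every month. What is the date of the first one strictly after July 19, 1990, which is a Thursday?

July 1990 starts on a Sunday, so its 1st Monday is July 2, 1990 (1 day in).
That is not after July 19, 1990, so look at August 1990.
August 1990 starts on a Wednesday, so its 1st Monday is August 6, 1990 (5 days in).

August 6, 1990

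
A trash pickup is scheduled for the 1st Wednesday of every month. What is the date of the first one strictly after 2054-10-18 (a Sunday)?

October 2054 starts on a Thursday, so its 1st Wednesday is 2054-10-07 (6 days in).
That is not after 2054-10-18, so look at November 2054.
November 2054 starts on a Sunday, so its 1st Wednesday is 2054-11-04 (3 days in).

2054-11-04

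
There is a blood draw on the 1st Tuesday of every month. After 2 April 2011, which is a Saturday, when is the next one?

5 April 2011

April 2011 starts on a Friday, so its 1st Tuesday is 5 April 2011 (4 days in).
5 April 2011 is after 2 April 2011, so that is the next one.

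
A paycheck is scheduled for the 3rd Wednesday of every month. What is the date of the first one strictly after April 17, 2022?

April 20, 2022

April 2022 starts on a Friday; its first Wednesday is the 6th, so the 3rd Wednesday is the 20th — April 20, 2022.
April 20, 2022 is after April 17, 2022, so that is the next one.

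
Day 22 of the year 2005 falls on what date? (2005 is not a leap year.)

22 January 2005

22 into January → January 22.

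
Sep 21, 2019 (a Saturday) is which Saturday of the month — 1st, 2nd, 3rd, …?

Day 21 falls in week ⌈21/7⌉ of the month.
Days 1–7 hold the 1st Saturday, 8–14 the 2nd, 15–21 the 3rd, 22–28 the 4th, 29–31 the 5th.
21 is in the range for the 3rd.

3rd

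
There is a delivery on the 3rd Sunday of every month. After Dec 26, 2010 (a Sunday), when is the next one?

Jan 16, 2011

Dec 2010 starts on a Wednesday; its first Sunday is the 5th, so the 3rd Sunday is the 19th — Dec 19, 2010.
That is not after Dec 26, 2010, so look at Jan 2011.
Jan 2011 starts on a Saturday; its first Sunday is the 2nd, so the 3rd Sunday is the 16th — Jan 16, 2011.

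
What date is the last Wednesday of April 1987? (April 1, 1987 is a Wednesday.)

29 April 1987

April 1987 begins on a Wednesday, so the first Wednesday is April 1.
April 1987 has 30 days. Adding weeks: 1, 8, 15, 22, 29 — the last one ≤ 30 is the 29th.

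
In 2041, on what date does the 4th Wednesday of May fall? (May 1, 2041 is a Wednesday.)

May 2041 begins on a Wednesday, so the first Wednesday is May 1.
The 4th Wednesday is 3 weeks later: 1 + 21 = 22.

2041-05-22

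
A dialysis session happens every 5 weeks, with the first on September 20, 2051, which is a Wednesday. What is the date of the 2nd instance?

The 2nd occurrence is 1 interval after the first: 1 × 35 = 35 days after September 20, 2051.
September has 30 days — 10 days to the end of September leaves 25.
25 days into October → October 25, 2051.

October 25, 2051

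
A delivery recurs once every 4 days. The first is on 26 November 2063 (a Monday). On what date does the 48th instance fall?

The 48th occurrence is 47 intervals after the first: 47 × 4 = 188 days after 26 November 2063.
November has 30 days — 4 days to the end of November leaves 184.
December has 31 days (153 left).
January has 31 days (122 left).
February has 29 days (93 left).
March has 31 days (62 left).
April has 30 days (32 left).
May has 31 days (1 left).
1 day into June → 1 June 2064.

1 June 2064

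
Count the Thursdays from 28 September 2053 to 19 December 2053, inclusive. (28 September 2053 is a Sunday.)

28 September 2053 is a Sunday; the first Thursday on or after it is 2 October 2053 (4 days later).
From 2 October 2053 to 19 December 2053: 29 + 30 + 19 = 78 days (rest of October, November, December).
78 ÷ 7 = 11 full weeks with remainder 1, so 11 more Thursdays after the first → 12.

12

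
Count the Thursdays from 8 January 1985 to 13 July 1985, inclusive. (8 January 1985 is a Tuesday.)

8 January 1985 is a Tuesday; the first Thursday on or after it is 10 January 1985 (2 days later).
From 10 January 1985 to 13 July 1985: 21 + 28 + 31 + 30 + 31 + 30 + 13 = 184 days (rest of January, February, March, April, May, June, July).
184 ÷ 7 = 26 full weeks with remainder 2, so 26 more Thursdays after the first → 27.

27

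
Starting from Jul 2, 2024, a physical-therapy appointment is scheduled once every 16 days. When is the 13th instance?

The 13th occurrence is 12 intervals after the first: 12 × 16 = 192 days after Jul 2, 2024.
Jul has 31 days — 29 days to the end of Jul leaves 163.
Aug has 31 days (132 left).
Sep has 30 days (102 left).
Oct has 31 days (71 left).
Nov has 30 days (41 left).
Dec has 31 days (10 left).
10 days into Jan → Jan 10, 2025.

Jan 10, 2025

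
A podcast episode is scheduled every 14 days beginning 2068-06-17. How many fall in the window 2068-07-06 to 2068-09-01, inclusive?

4

Occurrences land 14·i days after 2068-06-17 for i = 0, 1, 2, …
2068-07-06 is 19 days after the start; 19 ÷ 14 = 1 remainder 5; since the remainder is 5, round up to i = 2. First occurrence in the window: #3 on 2068-07-15 (2×14 = 28 days in).
2068-09-01 is 76 days after the start; 76 ÷ 14 = 5 remainder 6. Last occurrence in the window: #6 on 2068-08-26.
Occurrences #3 through #6: 4 in total.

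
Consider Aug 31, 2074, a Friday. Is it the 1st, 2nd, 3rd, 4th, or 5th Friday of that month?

Day 31 falls in week ⌈31/7⌉ of the month.
Days 1–7 hold the 1st Friday, 8–14 the 2nd, 15–21 the 3rd, 22–28 the 4th, 29–31 the 5th.
31 is in the range for the 5th.

5th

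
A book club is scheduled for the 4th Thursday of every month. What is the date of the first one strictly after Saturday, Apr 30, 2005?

Apr 2005 starts on a Friday; its first Thursday is the 7th, so the 4th Thursday is the 28th — Apr 28, 2005.
That is not after Apr 30, 2005, so look at May 2005.
May 2005 starts on a Sunday; its first Thursday is the 5th, so the 4th Thursday is the 26th — May 26, 2005.

May 26, 2005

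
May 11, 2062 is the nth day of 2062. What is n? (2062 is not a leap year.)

Days in months before May: 31 + 28 + 31 + 30 = 120.
Plus 11 days into May → day 131.

131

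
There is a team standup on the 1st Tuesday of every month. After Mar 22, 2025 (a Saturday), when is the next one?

Mar 2025 starts on a Saturday, so its 1st Tuesday is Mar 4, 2025 (3 days in).
That is not after Mar 22, 2025, so look at Apr 2025.
Apr 2025 starts on a Tuesday, so its 1st Tuesday is Apr 1, 2025.

Apr 1, 2025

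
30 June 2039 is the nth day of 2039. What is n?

181

Days in months before June: 31 + 28 + 31 + 30 + 31 = 151.
Plus 30 days into June → day 181.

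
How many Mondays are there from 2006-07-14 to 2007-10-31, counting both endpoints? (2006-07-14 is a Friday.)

2006-07-14 is a Friday; the first Monday on or after it is 2006-07-17 (3 days later).
From 2006-07-17 to 2007-10-31: 167 + 304 = 471 days (rest of 2006, to 2007-10-31 in 2007).
471 ÷ 7 = 67 full weeks with remainder 2, so 67 more Mondays after the first → 68.

68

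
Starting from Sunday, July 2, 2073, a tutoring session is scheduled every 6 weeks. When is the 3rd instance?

September 24, 2073

The 3rd occurrence is 2 intervals after the first: 2 × 42 = 84 days after July 2, 2073.
July has 31 days — 29 days to the end of July leaves 55.
August has 31 days (24 left).
24 days into September → September 24, 2073.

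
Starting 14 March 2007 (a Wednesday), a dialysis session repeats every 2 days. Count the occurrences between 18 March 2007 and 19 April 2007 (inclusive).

Occurrences land 2·i days after 14 March 2007 for i = 0, 1, 2, …
18 March 2007 is 4 days after the start; 4 ÷ 2 = 2 remainder 0. First occurrence in the window: #3 on 18 March 2007 (2×2 = 4 days in).
19 April 2007 is 36 days after the start; 36 ÷ 2 = 18 remainder 0. Last occurrence in the window: #19 on 19 April 2007.
Occurrences #3 through #19: 17 in total.

17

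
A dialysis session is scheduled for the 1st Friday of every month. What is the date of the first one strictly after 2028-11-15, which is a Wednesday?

November 2028 starts on a Wednesday, so its 1st Friday is 2028-11-03 (2 days in).
That is not after 2028-11-15, so look at December 2028.
December 2028 starts on a Friday, so its 1st Friday is 2028-12-01.

2028-12-01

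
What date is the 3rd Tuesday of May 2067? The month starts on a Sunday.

May 2067 begins on a Sunday, so the first Tuesday is May 3 (2 days later).
The 3rd Tuesday is 2 weeks later: 3 + 14 = 17.

May 17, 2067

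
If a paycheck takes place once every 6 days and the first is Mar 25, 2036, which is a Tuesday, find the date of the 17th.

Jun 29, 2036

The 17th occurrence is 16 intervals after the first: 16 × 6 = 96 days after Mar 25, 2036.
Mar has 31 days — 6 days to the end of Mar leaves 90.
Apr has 30 days (60 left).
May has 31 days (29 left).
29 days into Jun → Jun 29, 2036.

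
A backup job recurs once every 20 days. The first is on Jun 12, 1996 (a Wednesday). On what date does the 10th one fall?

The 10th occurrence is 9 intervals after the first: 9 × 20 = 180 days after Jun 12, 1996.
Jun has 30 days — 18 days to the end of Jun leaves 162.
Jul has 31 days (131 left).
Aug has 31 days (100 left).
Sep has 30 days (70 left).
Oct has 31 days (39 left).
Nov has 30 days (9 left).
9 days into Dec → Dec 9, 1996.

Dec 9, 1996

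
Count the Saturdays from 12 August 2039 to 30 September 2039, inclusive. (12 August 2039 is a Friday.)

12 August 2039 is a Friday; the first Saturday on or after it is 13 August 2039 (1 day later).
From 13 August 2039 to 30 September 2039: 18 + 30 = 48 days (rest of August, September).
48 ÷ 7 = 6 full weeks with remainder 6, so 6 more Saturdays after the first → 7.

7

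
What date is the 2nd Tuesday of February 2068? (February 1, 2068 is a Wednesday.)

February 2068 begins on a Wednesday, so the first Tuesday is February 7 (6 days later).
The 2nd Tuesday is 1 weeks later: 7 + 7 = 14.

14 February 2068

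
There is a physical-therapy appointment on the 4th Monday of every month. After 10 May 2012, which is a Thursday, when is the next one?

May 2012 starts on a Tuesday; its first Monday is the 7th, so the 4th Monday is the 28th — 28 May 2012.
28 May 2012 is after 10 May 2012, so that is the next one.

28 May 2012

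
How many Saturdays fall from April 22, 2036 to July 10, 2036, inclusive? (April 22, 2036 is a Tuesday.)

April 22, 2036 is a Tuesday; the first Saturday on or after it is April 26, 2036 (4 days later).
From April 26, 2036 to July 10, 2036: 4 + 31 + 30 + 10 = 75 days (rest of April, May, June, July).
75 ÷ 7 = 10 full weeks with remainder 5, so 10 more Saturdays after the first → 11.

11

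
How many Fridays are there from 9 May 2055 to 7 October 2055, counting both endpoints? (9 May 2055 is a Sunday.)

9 May 2055 is a Sunday; the first Friday on or after it is 14 May 2055 (5 days later).
From 14 May 2055 to 7 October 2055: 17 + 30 + 31 + 31 + 30 + 7 = 146 days (rest of May, June, July, August, September, October).
146 ÷ 7 = 20 full weeks with remainder 6, so 20 more Fridays after the first → 21.

21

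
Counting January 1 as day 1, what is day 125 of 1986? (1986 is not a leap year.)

January has 31 days (125 − 31 = 94 remain).
February has 28 days (94 − 28 = 66 remain).
March has 31 days (66 − 31 = 35 remain).
April has 30 days (35 − 30 = 5 remain).
5 into May → May 5.

1986-05-05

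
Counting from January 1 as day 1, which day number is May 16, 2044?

137

Days in months before May: 31 + 29 + 31 + 30 = 121.
Plus 16 days into May → day 137.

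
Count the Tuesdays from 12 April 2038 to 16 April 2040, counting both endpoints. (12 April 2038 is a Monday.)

12 April 2038 is a Monday; the first Tuesday on or after it is 13 April 2038 (1 day later).
From 13 April 2038 to 16 April 2040: 262 + 365 + 107 = 734 days (rest of 2038, 2039, to 16 April 2040 in 2040).
734 ÷ 7 = 104 full weeks with remainder 6, so 104 more Tuesdays after the first → 105.

105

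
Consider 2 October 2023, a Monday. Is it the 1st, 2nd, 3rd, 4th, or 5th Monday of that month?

Day 2 falls in week ⌈2/7⌉ of the month.
Days 1–7 hold the 1st Monday, 8–14 the 2nd, 15–21 the 3rd, 22–28 the 4th, 29–31 the 5th.
2 is in the range for the 1st.

1st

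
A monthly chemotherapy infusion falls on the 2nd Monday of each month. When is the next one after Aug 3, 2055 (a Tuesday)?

Aug 9, 2055

Aug 2055 starts on a Sunday; its first Monday is the 2nd, so the 2nd Monday is the 9th — Aug 9, 2055.
Aug 9, 2055 is after Aug 3, 2055, so that is the next one.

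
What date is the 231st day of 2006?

January has 31 days (231 − 31 = 200 remain).
February has 28 days (200 − 28 = 172 remain).
March has 31 days (172 − 31 = 141 remain).
April has 30 days (141 − 30 = 111 remain).
May has 31 days (111 − 31 = 80 remain).
June has 30 days (80 − 30 = 50 remain).
July has 31 days (50 − 31 = 19 remain).
19 into August → August 19.

2006-08-19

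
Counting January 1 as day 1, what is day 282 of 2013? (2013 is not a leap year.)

Oct 9, 2013

Jan has 31 days (282 − 31 = 251 remain).
Feb has 28 days (251 − 28 = 223 remain).
Mar has 31 days (223 − 31 = 192 remain).
Apr has 30 days (192 − 30 = 162 remain).
May has 31 days (162 − 31 = 131 remain).
Jun has 30 days (131 − 30 = 101 remain).
Jul has 31 days (101 − 31 = 70 remain).
Aug has 31 days (70 − 31 = 39 remain).
Sep has 30 days (39 − 30 = 9 remain).
9 into Oct → Oct 9.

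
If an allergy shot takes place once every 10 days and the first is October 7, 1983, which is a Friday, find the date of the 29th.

The 29th occurrence is 28 intervals after the first: 28 × 10 = 280 days after October 7, 1983.
October has 31 days — 24 days to the end of October leaves 256.
November has 30 days (226 left).
December has 31 days (195 left).
January has 31 days (164 left).
February has 29 days (135 left).
March has 31 days (104 left).
April has 30 days (74 left).
May has 31 days (43 left).
June has 30 days (13 left).
13 days into July → July 13, 1984.

July 13, 1984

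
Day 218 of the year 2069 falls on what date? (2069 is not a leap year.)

Jan has 31 days (218 − 31 = 187 remain).
Feb has 28 days (187 − 28 = 159 remain).
Mar has 31 days (159 − 31 = 128 remain).
Apr has 30 days (128 − 30 = 98 remain).
May has 31 days (98 − 31 = 67 remain).
Jun has 30 days (67 − 30 = 37 remain).
Jul has 31 days (37 − 31 = 6 remain).
6 into Aug → Aug 6.

Aug 6, 2069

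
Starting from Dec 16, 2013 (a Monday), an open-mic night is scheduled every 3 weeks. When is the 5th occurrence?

The 5th occurrence is 4 intervals after the first: 4 × 21 = 84 days after Dec 16, 2013.
Dec has 31 days — 15 days to the end of Dec leaves 69.
Jan has 31 days (38 left).
Feb has 28 days (10 left).
10 days into Mar → Mar 10, 2014.

Mar 10, 2014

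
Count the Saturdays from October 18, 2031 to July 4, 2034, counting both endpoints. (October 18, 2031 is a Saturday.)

October 18, 2031 is a Saturday; the first Saturday on or after it is October 18, 2031.
From October 18, 2031 to July 4, 2034: 74 + 366 + 365 + 185 = 990 days (rest of 2031, 2032, 2033, to July 4, 2034 in 2034).
990 ÷ 7 = 141 full weeks with remainder 3, so 141 more Saturdays after the first → 142.

142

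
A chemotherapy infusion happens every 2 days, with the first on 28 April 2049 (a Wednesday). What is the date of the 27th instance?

19 June 2049

The 27th occurrence is 26 intervals after the first: 26 × 2 = 52 days after 28 April 2049.
April has 30 days — 2 days to the end of April leaves 50.
May has 31 days (19 left).
19 days into June → 19 June 2049.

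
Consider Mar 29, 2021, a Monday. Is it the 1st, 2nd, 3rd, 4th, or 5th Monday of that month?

Day 29 falls in week ⌈29/7⌉ of the month.
Days 1–7 hold the 1st Monday, 8–14 the 2nd, 15–21 the 3rd, 22–28 the 4th, 29–31 the 5th.
29 is in the range for the 5th.

5th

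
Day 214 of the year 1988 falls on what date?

Aug 1, 1988

Jan has 31 days (214 − 31 = 183 remain).
Feb has 29 days (183 − 29 = 154 remain).
Mar has 31 days (154 − 31 = 123 remain).
Apr has 30 days (123 − 30 = 93 remain).
May has 31 days (93 − 31 = 62 remain).
Jun has 30 days (62 − 30 = 32 remain).
Jul has 31 days (32 − 31 = 1 remain).
1 into Aug → Aug 1.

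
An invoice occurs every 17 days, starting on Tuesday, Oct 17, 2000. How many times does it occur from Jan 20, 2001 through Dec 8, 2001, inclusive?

19

Occurrences land 17·i days after Oct 17, 2000 for i = 0, 1, 2, …
Jan 20, 2001 is 95 days after the start; 95 ÷ 17 = 5 remainder 10; since the remainder is 10, round up to i = 6. First occurrence in the window: #7 on Jan 27, 2001 (6×17 = 102 days in).
Dec 8, 2001 is 417 days after the start; 417 ÷ 17 = 24 remainder 9. Last occurrence in the window: #25 on Nov 29, 2001.
Occurrences #7 through #25: 19 in total.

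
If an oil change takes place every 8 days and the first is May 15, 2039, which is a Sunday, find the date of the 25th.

November 23, 2039

The 25th occurrence is 24 intervals after the first: 24 × 8 = 192 days after May 15, 2039.
May has 31 days — 16 days to the end of May leaves 176.
June has 30 days (146 left).
July has 31 days (115 left).
August has 31 days (84 left).
September has 30 days (54 left).
October has 31 days (23 left).
23 days into November → November 23, 2039.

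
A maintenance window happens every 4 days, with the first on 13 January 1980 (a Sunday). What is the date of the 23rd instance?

10 April 1980

The 23rd occurrence is 22 intervals after the first: 22 × 4 = 88 days after 13 January 1980.
January has 31 days — 18 days to the end of January leaves 70.
February has 29 days (41 left).
March has 31 days (10 left).
10 days into April → 10 April 1980.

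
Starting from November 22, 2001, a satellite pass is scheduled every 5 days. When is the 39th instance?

The 39th occurrence is 38 intervals after the first: 38 × 5 = 190 days after November 22, 2001.
November has 30 days — 8 days to the end of November leaves 182.
December has 31 days (151 left).
January has 31 days (120 left).
February has 28 days (92 left).
March has 31 days (61 left).
April has 30 days (31 left).
31 days into May → May 31, 2002.

May 31, 2002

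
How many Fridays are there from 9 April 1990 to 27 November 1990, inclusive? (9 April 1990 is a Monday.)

33

9 April 1990 is a Monday; the first Friday on or after it is 13 April 1990 (4 days later).
From 13 April 1990 to 27 November 1990: 17 + 31 + 30 + 31 + 31 + 30 + 31 + 27 = 228 days (rest of April, May, June, July, August, September, October, November).
228 ÷ 7 = 32 full weeks with remainder 4, so 32 more Fridays after the first → 33.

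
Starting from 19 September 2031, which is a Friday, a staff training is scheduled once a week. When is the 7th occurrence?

The 7th occurrence is 6 intervals after the first: 6 × 7 = 42 days after 19 September 2031.
September has 30 days — 11 days to the end of September leaves 31.
31 days into October → 31 October 2031.

31 October 2031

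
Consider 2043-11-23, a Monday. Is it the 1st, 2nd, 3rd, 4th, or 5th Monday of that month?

Day 23 falls in week ⌈23/7⌉ of the month.
Days 1–7 hold the 1st Monday, 8–14 the 2nd, 15–21 the 3rd, 22–28 the 4th, 29–31 the 5th.
23 is in the range for the 4th.

4th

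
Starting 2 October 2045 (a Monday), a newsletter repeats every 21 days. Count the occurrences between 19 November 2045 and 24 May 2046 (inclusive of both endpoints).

9

Occurrences land 21·i days after 2 October 2045 for i = 0, 1, 2, …
19 November 2045 is 48 days after the start; 48 ÷ 21 = 2 remainder 6; since the remainder is 6, round up to i = 3. First occurrence in the window: #4 on 4 December 2045 (3×21 = 63 days in).
24 May 2046 is 234 days after the start; 234 ÷ 21 = 11 remainder 3. Last occurrence in the window: #12 on 21 May 2046.
Occurrences #4 through #12: 9 in total.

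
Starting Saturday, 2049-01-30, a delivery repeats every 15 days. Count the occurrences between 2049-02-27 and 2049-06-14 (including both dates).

8

Occurrences land 15·i days after 2049-01-30 for i = 0, 1, 2, …
2049-02-27 is 28 days after the start; 28 ÷ 15 = 1 remainder 13; since the remainder is 13, round up to i = 2. First occurrence in the window: #3 on 2049-03-01 (2×15 = 30 days in).
2049-06-14 is 135 days after the start; 135 ÷ 15 = 9 remainder 0. Last occurrence in the window: #10 on 2049-06-14.
Occurrences #3 through #10: 8 in total.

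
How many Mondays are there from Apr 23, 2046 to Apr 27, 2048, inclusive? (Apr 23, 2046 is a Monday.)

Apr 23, 2046 is a Monday; the first Monday on or after it is Apr 23, 2046.
From Apr 23, 2046 to Apr 27, 2048: 252 + 365 + 118 = 735 days (rest of 2046, 2047, to Apr 27, 2048 in 2048).
735 ÷ 7 = 105 full weeks with remainder 0, so 105 more Mondays after the first → 106.

106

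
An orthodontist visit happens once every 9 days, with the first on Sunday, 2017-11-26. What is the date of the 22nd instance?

2018-06-03

The 22nd occurrence is 21 intervals after the first: 21 × 9 = 189 days after 2017-11-26.
November has 30 days — 4 days to the end of November leaves 185.
December has 31 days (154 left).
January has 31 days (123 left).
February has 28 days (95 left).
March has 31 days (64 left).
April has 30 days (34 left).
May has 31 days (3 left).
3 days into June → 2018-06-03.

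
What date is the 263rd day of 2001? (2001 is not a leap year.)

January has 31 days (263 − 31 = 232 remain).
February has 28 days (232 − 28 = 204 remain).
March has 31 days (204 − 31 = 173 remain).
April has 30 days (173 − 30 = 143 remain).
May has 31 days (143 − 31 = 112 remain).
June has 30 days (112 − 30 = 82 remain).
July has 31 days (82 − 31 = 51 remain).
August has 31 days (51 − 31 = 20 remain).
20 into September → September 20.

20 September 2001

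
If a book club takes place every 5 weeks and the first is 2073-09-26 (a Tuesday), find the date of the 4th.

2074-01-09

The 4th occurrence is 3 intervals after the first: 3 × 35 = 105 days after 2073-09-26.
September has 30 days — 4 days to the end of September leaves 101.
October has 31 days (70 left).
November has 30 days (40 left).
December has 31 days (9 left).
9 days into January → 2074-01-09.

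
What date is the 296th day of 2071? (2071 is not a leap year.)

January has 31 days (296 − 31 = 265 remain).
February has 28 days (265 − 28 = 237 remain).
March has 31 days (237 − 31 = 206 remain).
April has 30 days (206 − 30 = 176 remain).
May has 31 days (176 − 31 = 145 remain).
June has 30 days (145 − 30 = 115 remain).
July has 31 days (115 − 31 = 84 remain).
August has 31 days (84 − 31 = 53 remain).
September has 30 days (53 − 30 = 23 remain).
23 into October → October 23.

23 October 2071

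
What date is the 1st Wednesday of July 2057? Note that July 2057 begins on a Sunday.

July 2057 begins on a Sunday, so the first Wednesday is July 4 (3 days later).

4 July 2057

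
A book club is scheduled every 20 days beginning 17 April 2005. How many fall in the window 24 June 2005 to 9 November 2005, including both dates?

Occurrences land 20·i days after 17 April 2005 for i = 0, 1, 2, …
24 June 2005 is 68 days after the start; 68 ÷ 20 = 3 remainder 8; since the remainder is 8, round up to i = 4. First occurrence in the window: #5 on 6 July 2005 (4×20 = 80 days in).
9 November 2005 is 206 days after the start; 206 ÷ 20 = 10 remainder 6. Last occurrence in the window: #11 on 3 November 2005.
Occurrences #5 through #11: 7 in total.

7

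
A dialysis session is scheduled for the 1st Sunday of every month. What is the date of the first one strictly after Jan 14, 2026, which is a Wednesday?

Feb 1, 2026

Jan 2026 starts on a Thursday, so its 1st Sunday is Jan 4, 2026 (3 days in).
That is not after Jan 14, 2026, so look at Feb 2026.
Feb 2026 starts on a Sunday, so its 1st Sunday is Feb 1, 2026.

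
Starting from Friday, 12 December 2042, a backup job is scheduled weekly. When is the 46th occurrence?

The 46th occurrence is 45 intervals after the first: 45 × 7 = 315 days after 12 December 2042.
December has 31 days — 19 days to the end of December leaves 296.
January has 31 days (265 left).
February has 28 days (237 left).
March has 31 days (206 left).
April has 30 days (176 left).
May has 31 days (145 left).
June has 30 days (115 left).
July has 31 days (84 left).
August has 31 days (53 left).
September has 30 days (23 left).
23 days into October → 23 October 2043.

23 October 2043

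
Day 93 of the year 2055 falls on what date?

2055-04-03

January has 31 days (93 − 31 = 62 remain).
February has 28 days (62 − 28 = 34 remain).
March has 31 days (34 − 31 = 3 remain).
3 into April → April 3.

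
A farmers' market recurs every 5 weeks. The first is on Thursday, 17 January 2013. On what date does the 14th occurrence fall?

The 14th occurrence is 13 intervals after the first: 13 × 35 = 455 days after 17 January 2013.
January has 31 days — 14 days to the end of January leaves 441.
From end of January to end of 2013 is 334 days (107 left).
January has 31 days (76 left).
February has 28 days (48 left).
March has 31 days (17 left).
17 days into April → 17 April 2014.

17 April 2014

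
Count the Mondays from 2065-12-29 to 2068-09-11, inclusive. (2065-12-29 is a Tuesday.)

141

2065-12-29 is a Tuesday; the first Monday on or after it is 2066-01-04 (6 days later).
From 2066-01-04 to 2068-09-11: 361 + 365 + 255 = 981 days (rest of 2066, 2067, to 2068-09-11 in 2068).
981 ÷ 7 = 140 full weeks with remainder 1, so 140 more Mondays after the first → 141.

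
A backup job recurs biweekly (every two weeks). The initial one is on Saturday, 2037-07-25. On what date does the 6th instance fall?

2037-10-03

The 6th occurrence is 5 intervals after the first: 5 × 14 = 70 days after 2037-07-25.
July has 31 days — 6 days to the end of July leaves 64.
August has 31 days (33 left).
September has 30 days (3 left).
3 days into October → 2037-10-03.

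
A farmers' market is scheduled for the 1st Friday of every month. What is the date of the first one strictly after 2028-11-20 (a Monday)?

2028-12-01

November 2028 starts on a Wednesday, so its 1st Friday is 2028-11-03 (2 days in).
That is not after 2028-11-20, so look at December 2028.
December 2028 starts on a Friday, so its 1st Friday is 2028-12-01.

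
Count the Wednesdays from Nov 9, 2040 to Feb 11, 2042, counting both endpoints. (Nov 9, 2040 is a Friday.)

65

Nov 9, 2040 is a Friday; the first Wednesday on or after it is Nov 14, 2040 (5 days later).
From Nov 14, 2040 to Feb 11, 2042: 47 + 365 + 42 = 454 days (rest of 2040, 2041, to Feb 11, 2042 in 2042).
454 ÷ 7 = 64 full weeks with remainder 6, so 64 more Wednesdays after the first → 65.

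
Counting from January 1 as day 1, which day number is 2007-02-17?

48

Days in months before February: 31 = 31.
Plus 17 days into February → day 48.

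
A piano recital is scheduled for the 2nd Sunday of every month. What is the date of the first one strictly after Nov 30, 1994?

Dec 11, 1994

Nov 1994 starts on a Tuesday; its first Sunday is the 6th, so the 2nd Sunday is the 13th — Nov 13, 1994.
That is not after Nov 30, 1994, so look at Dec 1994.
Dec 1994 starts on a Thursday; its first Sunday is the 4th, so the 2nd Sunday is the 11th — Dec 11, 1994.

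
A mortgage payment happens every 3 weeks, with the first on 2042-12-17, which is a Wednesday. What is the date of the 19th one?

2043-12-30

The 19th occurrence is 18 intervals after the first: 18 × 21 = 378 days after 2042-12-17.
December has 31 days — 14 days to the end of December leaves 364.
January has 31 days (333 left).
February has 28 days (305 left).
March has 31 days (274 left).
April has 30 days (244 left).
May has 31 days (213 left).
June has 30 days (183 left).
July has 31 days (152 left).
August has 31 days (121 left).
September has 30 days (91 left).
October has 31 days (60 left).
November has 30 days (30 left).
30 days into December → 2043-12-30.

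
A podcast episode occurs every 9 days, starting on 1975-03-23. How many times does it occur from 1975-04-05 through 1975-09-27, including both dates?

Occurrences land 9·i days after 1975-03-23 for i = 0, 1, 2, …
1975-04-05 is 13 days after the start; 13 ÷ 9 = 1 remainder 4; since the remainder is 4, round up to i = 2. First occurrence in the window: #3 on 1975-04-10 (2×9 = 18 days in).
1975-09-27 is 188 days after the start; 188 ÷ 9 = 20 remainder 8. Last occurrence in the window: #21 on 1975-09-19.
Occurrences #3 through #21: 19 in total.

19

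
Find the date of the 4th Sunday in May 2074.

2074-05-27

May 2074 begins on a Tuesday, so the first Sunday is May 6 (5 days later).
The 4th Sunday is 3 weeks later: 6 + 21 = 27.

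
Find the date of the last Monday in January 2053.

January 27, 2053

The first Monday of January 2053 is January 6.
January 2053 has 31 days. Adding weeks: 6, 13, 20, 27 — the last one ≤ 31 is the 27th.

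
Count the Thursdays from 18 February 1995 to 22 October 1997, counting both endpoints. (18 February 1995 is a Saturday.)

18 February 1995 is a Saturday; the first Thursday on or after it is 23 February 1995 (5 days later).
From 23 February 1995 to 22 October 1997: 311 + 366 + 295 = 972 days (rest of 1995, 1996, to 22 October 1997 in 1997).
972 ÷ 7 = 138 full weeks with remainder 6, so 138 more Thursdays after the first → 139.

139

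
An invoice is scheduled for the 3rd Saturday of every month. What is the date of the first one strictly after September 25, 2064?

October 18, 2064

September 2064 starts on a Monday; its first Saturday is the 6th, so the 3rd Saturday is the 20th — September 20, 2064.
That is not after September 25, 2064, so look at October 2064.
October 2064 starts on a Wednesday; its first Saturday is the 4th, so the 3rd Saturday is the 18th — October 18, 2064.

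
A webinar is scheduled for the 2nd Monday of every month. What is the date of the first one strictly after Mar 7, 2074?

Mar 12, 2074

Mar 2074 starts on a Thursday; its first Monday is the 5th, so the 2nd Monday is the 12th — Mar 12, 2074.
Mar 12, 2074 is after Mar 7, 2074, so that is the next one.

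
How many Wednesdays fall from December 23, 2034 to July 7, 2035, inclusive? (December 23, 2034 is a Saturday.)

28

December 23, 2034 is a Saturday; the first Wednesday on or after it is December 27, 2034 (4 days later).
From December 27, 2034 to July 7, 2035: 4 + 31 + 28 + 31 + 30 + 31 + 30 + 7 = 192 days (rest of December, January, February, March, April, May, June, July).
192 ÷ 7 = 27 full weeks with remainder 3, so 27 more Wednesdays after the first → 28.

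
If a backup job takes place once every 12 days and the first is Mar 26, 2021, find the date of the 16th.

Sep 22, 2021

The 16th occurrence is 15 intervals after the first: 15 × 12 = 180 days after Mar 26, 2021.
Mar has 31 days — 5 days to the end of Mar leaves 175.
Apr has 30 days (145 left).
May has 31 days (114 left).
Jun has 30 days (84 left).
Jul has 31 days (53 left).
Aug has 31 days (22 left).
22 days into Sep → Sep 22, 2021.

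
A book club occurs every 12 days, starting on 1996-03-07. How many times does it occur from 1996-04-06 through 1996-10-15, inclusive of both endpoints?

16

Occurrences land 12·i days after 1996-03-07 for i = 0, 1, 2, …
1996-04-06 is 30 days after the start; 30 ÷ 12 = 2 remainder 6; since the remainder is 6, round up to i = 3. First occurrence in the window: #4 on 1996-04-12 (3×12 = 36 days in).
1996-10-15 is 222 days after the start; 222 ÷ 12 = 18 remainder 6. Last occurrence in the window: #19 on 1996-10-09.
Occurrences #4 through #19: 16 in total.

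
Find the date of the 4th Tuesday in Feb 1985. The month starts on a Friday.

Feb 26, 1985

Feb 1985 begins on a Friday, so the first Tuesday is Feb 5 (4 days later).
The 4th Tuesday is 3 weeks later: 5 + 21 = 26.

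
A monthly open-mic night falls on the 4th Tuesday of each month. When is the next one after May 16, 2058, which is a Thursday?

May 28, 2058

May 2058 starts on a Wednesday; its first Tuesday is the 7th, so the 4th Tuesday is the 28th — May 28, 2058.
May 28, 2058 is after May 16, 2058, so that is the next one.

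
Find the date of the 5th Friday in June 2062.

2062-06-30

The first Friday of June 2062 is June 2.
The 5th Friday is 4 weeks later: 2 + 28 = 30.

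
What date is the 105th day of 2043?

Apr 15, 2043

Jan has 31 days (105 − 31 = 74 remain).
Feb has 28 days (74 − 28 = 46 remain).
Mar has 31 days (46 − 31 = 15 remain).
15 into Apr → Apr 15.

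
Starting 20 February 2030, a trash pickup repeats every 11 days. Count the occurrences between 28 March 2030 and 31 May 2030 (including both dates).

6

Occurrences land 11·i days after 20 February 2030 for i = 0, 1, 2, …
28 March 2030 is 36 days after the start; 36 ÷ 11 = 3 remainder 3; since the remainder is 3, round up to i = 4. First occurrence in the window: #5 on 5 April 2030 (4×11 = 44 days in).
31 May 2030 is 100 days after the start; 100 ÷ 11 = 9 remainder 1. Last occurrence in the window: #10 on 30 May 2030.
Occurrences #5 through #10: 6 in total.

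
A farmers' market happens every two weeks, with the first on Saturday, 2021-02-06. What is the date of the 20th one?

The 20th occurrence is 19 intervals after the first: 19 × 14 = 266 days after 2021-02-06.
February has 28 days — 22 days to the end of February leaves 244.
March has 31 days (213 left).
April has 30 days (183 left).
May has 31 days (152 left).
June has 30 days (122 left).
July has 31 days (91 left).
August has 31 days (60 left).
September has 30 days (30 left).
30 days into October → 2021-10-30.

2021-10-30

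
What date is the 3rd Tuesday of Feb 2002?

Feb 19, 2002

The first Tuesday of Feb 2002 is Feb 5.
The 3rd Tuesday is 2 weeks later: 5 + 14 = 19.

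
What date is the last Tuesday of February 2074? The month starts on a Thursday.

February 27, 2074

February 2074 begins on a Thursday, so the first Tuesday is February 6 (5 days later).
February 2074 has 28 days. Adding weeks: 6, 13, 20, 27 — the last one ≤ 28 is the 27th.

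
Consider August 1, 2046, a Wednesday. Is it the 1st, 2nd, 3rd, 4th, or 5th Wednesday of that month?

Day 1 falls in week ⌈1/7⌉ of the month.
Days 1–7 hold the 1st Wednesday, 8–14 the 2nd, 15–21 the 3rd, 22–28 the 4th, 29–31 the 5th.
1 is in the range for the 1st.

1st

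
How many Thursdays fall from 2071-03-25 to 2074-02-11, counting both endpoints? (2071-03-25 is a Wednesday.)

2071-03-25 is a Wednesday; the first Thursday on or after it is 2071-03-26 (1 day later).
From 2071-03-26 to 2074-02-11: 280 + 366 + 365 + 42 = 1053 days (rest of 2071, 2072, 2073, to 2074-02-11 in 2074).
1053 ÷ 7 = 150 full weeks with remainder 3, so 150 more Thursdays after the first → 151.

151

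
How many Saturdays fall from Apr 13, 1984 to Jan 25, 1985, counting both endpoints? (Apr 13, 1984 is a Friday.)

Apr 13, 1984 is a Friday; the first Saturday on or after it is Apr 14, 1984 (1 day later).
From Apr 14, 1984 to Jan 25, 1985: 16 + 31 + 30 + 31 + 31 + 30 + 31 + 30 + 31 + 25 = 286 days (rest of Apr, May, Jun, Jul, Aug, Sep, Oct, Nov, Dec, Jan).
286 ÷ 7 = 40 full weeks with remainder 6, so 40 more Saturdays after the first → 41.

41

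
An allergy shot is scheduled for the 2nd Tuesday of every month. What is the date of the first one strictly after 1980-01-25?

January 1980 starts on a Tuesday; its first Tuesday is the 1st, so the 2nd Tuesday is the 8th — 1980-01-08.
That is not after 1980-01-25, so look at February 1980.
February 1980 starts on a Friday; its first Tuesday is the 5th, so the 2nd Tuesday is the 12th — 1980-02-12.

1980-02-12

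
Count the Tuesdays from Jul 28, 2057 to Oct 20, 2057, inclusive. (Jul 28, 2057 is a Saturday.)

12

Jul 28, 2057 is a Saturday; the first Tuesday on or after it is Jul 31, 2057 (3 days later).
From Jul 31, 2057 to Oct 20, 2057: 0 + 31 + 30 + 20 = 81 days (rest of Jul, Aug, Sep, Oct).
81 ÷ 7 = 11 full weeks with remainder 4, so 11 more Tuesdays after the first → 12.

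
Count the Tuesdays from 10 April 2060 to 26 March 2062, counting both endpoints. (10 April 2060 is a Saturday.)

102

10 April 2060 is a Saturday; the first Tuesday on or after it is 13 April 2060 (3 days later).
From 13 April 2060 to 26 March 2062: 262 + 365 + 85 = 712 days (rest of 2060, 2061, to 26 March 2062 in 2062).
712 ÷ 7 = 101 full weeks with remainder 5, so 101 more Tuesdays after the first → 102.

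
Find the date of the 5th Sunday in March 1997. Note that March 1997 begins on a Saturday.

March 30, 1997

March 1997 begins on a Saturday, so the first Sunday is March 2 (1 day later).
The 5th Sunday is 4 weeks later: 2 + 28 = 30.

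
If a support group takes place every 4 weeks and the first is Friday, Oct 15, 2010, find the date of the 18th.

The 18th occurrence is 17 intervals after the first: 17 × 28 = 476 days after Oct 15, 2010.
Oct has 31 days — 16 days to the end of Oct leaves 460.
From end of Oct to end of 2010 is 61 days (399 left).
2011 has 365 days (34 left).
Jan has 31 days (3 left).
3 days into Feb → Feb 3, 2012.

Feb 3, 2012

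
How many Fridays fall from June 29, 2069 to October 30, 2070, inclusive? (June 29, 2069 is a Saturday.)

June 29, 2069 is a Saturday; the first Friday on or after it is July 5, 2069 (6 days later).
From July 5, 2069 to October 30, 2070: 179 + 303 = 482 days (rest of 2069, to October 30, 2070 in 2070).
482 ÷ 7 = 68 full weeks with remainder 6, so 68 more Fridays after the first → 69.

69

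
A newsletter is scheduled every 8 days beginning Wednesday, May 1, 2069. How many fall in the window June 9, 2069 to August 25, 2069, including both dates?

Occurrences land 8·i days after May 1, 2069 for i = 0, 1, 2, …
June 9, 2069 is 39 days after the start; 39 ÷ 8 = 4 remainder 7; since the remainder is 7, round up to i = 5. First occurrence in the window: #6 on June 10, 2069 (5×8 = 40 days in).
August 25, 2069 is 116 days after the start; 116 ÷ 8 = 14 remainder 4. Last occurrence in the window: #15 on August 21, 2069.
Occurrences #6 through #15: 10 in total.

10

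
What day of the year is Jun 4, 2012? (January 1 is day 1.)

156

Days in months before Jun: 31 + 29 + 31 + 30 + 31 = 152.
Plus 4 days into Jun → day 156.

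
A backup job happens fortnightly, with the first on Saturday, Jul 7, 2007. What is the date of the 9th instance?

The 9th occurrence is 8 intervals after the first: 8 × 14 = 112 days after Jul 7, 2007.
Jul has 31 days — 24 days to the end of Jul leaves 88.
Aug has 31 days (57 left).
Sep has 30 days (27 left).
27 days into Oct → Oct 27, 2007.

Oct 27, 2007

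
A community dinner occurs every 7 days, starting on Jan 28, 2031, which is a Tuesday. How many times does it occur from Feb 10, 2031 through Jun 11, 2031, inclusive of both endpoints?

Occurrences land 7·i days after Jan 28, 2031 for i = 0, 1, 2, …
Feb 10, 2031 is 13 days after the start; 13 ÷ 7 = 1 remainder 6; since the remainder is 6, round up to i = 2. First occurrence in the window: #3 on Feb 11, 2031 (2×7 = 14 days in).
Jun 11, 2031 is 134 days after the start; 134 ÷ 7 = 19 remainder 1. Last occurrence in the window: #20 on Jun 10, 2031.
Occurrences #3 through #20: 18 in total.

18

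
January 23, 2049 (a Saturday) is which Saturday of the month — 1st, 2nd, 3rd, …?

Day 23 falls in week ⌈23/7⌉ of the month.
Days 1–7 hold the 1st Saturday, 8–14 the 2nd, 15–21 the 3rd, 22–28 the 4th, 29–31 the 5th.
23 is in the range for the 4th.

4th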